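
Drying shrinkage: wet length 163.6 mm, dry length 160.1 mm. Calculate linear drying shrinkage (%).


DS = (163.6 - 160.1) / 163.6 * 100 = 2.14%

2.14


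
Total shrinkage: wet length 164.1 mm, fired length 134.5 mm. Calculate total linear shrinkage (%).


TS = (164.1 - 134.5) / 164.1 * 100 = 18.04%

18.04


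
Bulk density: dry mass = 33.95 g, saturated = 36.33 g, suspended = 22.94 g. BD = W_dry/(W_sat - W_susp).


BD = 33.95 / (36.33 - 22.94) = 33.95 / 13.39 = 2.535 g/cm^3

2.535


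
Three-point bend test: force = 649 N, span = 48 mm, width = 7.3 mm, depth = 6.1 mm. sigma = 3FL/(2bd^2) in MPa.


sigma = 3*649*48/(2*7.3*6.1^2) = 172.0 MPa

172.0


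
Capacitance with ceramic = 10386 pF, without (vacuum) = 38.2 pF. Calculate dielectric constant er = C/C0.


er = 10386 / 38.2 = 271.88

271.88


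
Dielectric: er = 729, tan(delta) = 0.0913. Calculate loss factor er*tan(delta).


Loss = 729 * 0.0913 = 66.558

66.558


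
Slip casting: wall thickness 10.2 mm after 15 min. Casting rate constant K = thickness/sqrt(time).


K = 10.2 / sqrt(15) = 10.2 / 3.873 = 2.634 mm/min^0.5

2.634


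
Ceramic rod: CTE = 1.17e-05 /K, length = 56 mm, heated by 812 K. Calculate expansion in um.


dL = 1.17e-05 * 56 * 812 * 1000 = 532.022 um

532.022


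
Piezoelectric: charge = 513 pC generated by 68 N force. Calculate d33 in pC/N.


d33 = 513 / 68 = 7.5 pC/N

7.5


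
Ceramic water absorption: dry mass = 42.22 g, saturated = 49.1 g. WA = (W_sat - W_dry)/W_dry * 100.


WA = (49.1 - 42.22) / 42.22 * 100 = 16.3%

16.3


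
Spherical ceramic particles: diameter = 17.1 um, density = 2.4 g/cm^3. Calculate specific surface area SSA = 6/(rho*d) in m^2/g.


SSA = 6 / (2.4 * 17.1) = 0.146 m^2/g

0.146


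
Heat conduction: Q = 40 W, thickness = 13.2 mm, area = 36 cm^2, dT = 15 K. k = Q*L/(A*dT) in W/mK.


k = 40*13.2/1000/(36/10000*15) = 9.78 W/mK

9.78


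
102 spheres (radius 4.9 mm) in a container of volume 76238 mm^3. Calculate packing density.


V_sphere = 4/3*pi*4.9^3 = 492.807 mm^3
Total V = 102*492.807 = 50266.314 mm^3
PD = 50266.314 / 76238 = 0.659

0.659


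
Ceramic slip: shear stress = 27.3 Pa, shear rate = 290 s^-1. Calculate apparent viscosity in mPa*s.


eta = tau/gamma * 1000 = 27.3/290 * 1000 = 94.1 mPa*s

94.1


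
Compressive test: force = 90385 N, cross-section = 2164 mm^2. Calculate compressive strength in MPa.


CS = 90385 / 2164 = 41.8 MPa

41.8


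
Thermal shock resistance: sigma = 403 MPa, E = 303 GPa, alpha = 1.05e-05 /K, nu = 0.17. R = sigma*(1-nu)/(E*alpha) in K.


R = 403*(1-0.17)/(303*1000*1.05e-05) = 105 K

105


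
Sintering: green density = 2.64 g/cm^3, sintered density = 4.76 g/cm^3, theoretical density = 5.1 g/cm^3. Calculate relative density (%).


Relative = 4.76 / 5.1 * 100 = 93.3%

93.3


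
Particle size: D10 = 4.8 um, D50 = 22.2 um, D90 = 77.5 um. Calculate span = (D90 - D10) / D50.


Span = (77.5 - 4.8) / 22.2 = 72.7 / 22.2 = 3.275

3.275


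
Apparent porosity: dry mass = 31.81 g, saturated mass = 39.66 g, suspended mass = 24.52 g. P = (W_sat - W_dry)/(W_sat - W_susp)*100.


P = (39.66 - 31.81) / (39.66 - 24.52) * 100 = 7.85 / 15.14 * 100 = 51.8%

51.8


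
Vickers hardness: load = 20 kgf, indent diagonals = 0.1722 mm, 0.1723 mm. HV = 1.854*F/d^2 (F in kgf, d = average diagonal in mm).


d_avg = (0.1722+0.1723)/2 = 0.17225 mm
HV = 1.854*20/0.17225^2 = 1250

1250


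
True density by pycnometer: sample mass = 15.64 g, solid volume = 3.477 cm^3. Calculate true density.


TD = 15.64 / 3.477 = 4.498 g/cm^3

4.498


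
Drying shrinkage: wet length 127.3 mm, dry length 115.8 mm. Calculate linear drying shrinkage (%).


DS = (127.3 - 115.8) / 127.3 * 100 = 9.03%

9.03


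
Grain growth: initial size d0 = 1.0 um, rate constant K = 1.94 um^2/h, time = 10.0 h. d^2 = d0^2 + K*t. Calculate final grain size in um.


d^2 = 1.0^2 + 1.94*10.0 = 20.4
d = sqrt(20.4) = 4.52 um

4.52


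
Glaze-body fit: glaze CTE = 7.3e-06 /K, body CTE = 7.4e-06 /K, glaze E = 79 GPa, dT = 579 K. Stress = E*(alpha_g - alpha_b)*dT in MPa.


Stress = 79*1000*(7.3e-06 - 7.4e-06)*579 = -4.6 MPa

-4.6


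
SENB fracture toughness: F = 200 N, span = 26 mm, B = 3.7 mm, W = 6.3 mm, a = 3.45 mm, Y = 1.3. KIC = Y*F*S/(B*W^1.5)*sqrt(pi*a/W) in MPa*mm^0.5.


KIC = 1.3*200*26/(3.7*6.3^1.5)*sqrt(pi*3.45/6.3) = 151.55

151.55


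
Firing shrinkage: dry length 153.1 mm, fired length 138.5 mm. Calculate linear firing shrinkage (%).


FS = (153.1 - 138.5) / 153.1 * 100 = 9.54%

9.54


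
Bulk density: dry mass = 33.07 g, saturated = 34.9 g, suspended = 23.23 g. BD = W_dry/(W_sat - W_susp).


BD = 33.07 / (34.9 - 23.23) = 33.07 / 11.67 = 2.834 g/cm^3

2.834


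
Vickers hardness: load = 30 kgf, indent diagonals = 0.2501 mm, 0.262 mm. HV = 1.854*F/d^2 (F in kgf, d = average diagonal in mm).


d_avg = (0.2501+0.262)/2 = 0.25605 mm
HV = 1.854*30/0.25605^2 = 848

848


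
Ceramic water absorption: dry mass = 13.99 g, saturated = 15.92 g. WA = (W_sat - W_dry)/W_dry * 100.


WA = (15.92 - 13.99) / 13.99 * 100 = 13.8%

13.8


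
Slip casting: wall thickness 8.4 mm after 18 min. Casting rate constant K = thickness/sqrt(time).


K = 8.4 / sqrt(18) = 8.4 / 4.2426 = 1.98 mm/min^0.5

1.98


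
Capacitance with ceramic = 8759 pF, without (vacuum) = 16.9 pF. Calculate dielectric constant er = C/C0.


er = 8759 / 16.9 = 518.28

518.28


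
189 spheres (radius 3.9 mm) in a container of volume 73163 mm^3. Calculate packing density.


V_sphere = 4/3*pi*3.9^3 = 248.4748 mm^3
Total V = 189*248.4748 = 46961.7372 mm^3
PD = 46961.7372 / 73163 = 0.642

0.642


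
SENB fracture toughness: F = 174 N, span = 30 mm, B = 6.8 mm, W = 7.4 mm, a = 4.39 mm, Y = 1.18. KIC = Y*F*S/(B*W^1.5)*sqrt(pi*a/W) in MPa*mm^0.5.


KIC = 1.18*174*30/(6.8*7.4^1.5)*sqrt(pi*4.39/7.4) = 61.43

61.43


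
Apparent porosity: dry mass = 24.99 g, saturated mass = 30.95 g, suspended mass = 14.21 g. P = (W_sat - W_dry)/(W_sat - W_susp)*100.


P = (30.95 - 24.99) / (30.95 - 14.21) * 100 = 5.96 / 16.74 * 100 = 35.6%

35.6


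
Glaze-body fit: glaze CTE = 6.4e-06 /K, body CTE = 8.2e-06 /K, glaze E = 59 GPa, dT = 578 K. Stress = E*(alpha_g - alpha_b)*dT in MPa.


Stress = 59*1000*(6.4e-06 - 8.2e-06)*578 = -61.4 MPa

-61.4


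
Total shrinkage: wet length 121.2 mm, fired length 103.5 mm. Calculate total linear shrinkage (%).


TS = (121.2 - 103.5) / 121.2 * 100 = 14.6%

14.6


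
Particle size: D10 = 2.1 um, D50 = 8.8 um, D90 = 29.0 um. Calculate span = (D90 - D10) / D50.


Span = (29.0 - 2.1) / 8.8 = 26.9 / 8.8 = 3.057

3.057


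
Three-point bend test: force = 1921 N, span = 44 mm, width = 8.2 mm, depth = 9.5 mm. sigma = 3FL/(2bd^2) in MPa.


sigma = 3*1921*44/(2*8.2*9.5^2) = 171.3 MPa

171.3


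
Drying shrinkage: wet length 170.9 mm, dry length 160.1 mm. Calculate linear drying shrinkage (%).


DS = (170.9 - 160.1) / 170.9 * 100 = 6.32%

6.32


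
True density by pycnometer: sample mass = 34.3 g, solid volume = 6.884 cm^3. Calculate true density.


TD = 34.3 / 6.884 = 4.983 g/cm^3

4.983


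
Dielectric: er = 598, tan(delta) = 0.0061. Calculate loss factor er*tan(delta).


Loss = 598 * 0.0061 = 3.648

3.648


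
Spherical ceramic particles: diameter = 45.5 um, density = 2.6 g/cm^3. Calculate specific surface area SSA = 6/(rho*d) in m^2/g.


SSA = 6 / (2.6 * 45.5) = 0.051 m^2/g

0.051


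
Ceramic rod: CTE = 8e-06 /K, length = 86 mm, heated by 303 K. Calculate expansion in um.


dL = 8e-06 * 86 * 303 * 1000 = 208.464 um

208.464


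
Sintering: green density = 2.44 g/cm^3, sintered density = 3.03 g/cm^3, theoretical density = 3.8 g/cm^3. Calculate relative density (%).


Relative = 3.03 / 3.8 * 100 = 79.7%

79.7


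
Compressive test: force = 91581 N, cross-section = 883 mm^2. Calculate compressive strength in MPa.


CS = 91581 / 883 = 103.7 MPa

103.7


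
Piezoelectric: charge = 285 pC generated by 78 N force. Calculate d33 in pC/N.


d33 = 285 / 78 = 3.7 pC/N

3.7


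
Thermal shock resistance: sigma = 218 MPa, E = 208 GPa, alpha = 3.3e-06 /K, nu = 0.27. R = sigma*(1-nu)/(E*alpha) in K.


R = 218*(1-0.27)/(208*1000*3.3e-06) = 232 K

232


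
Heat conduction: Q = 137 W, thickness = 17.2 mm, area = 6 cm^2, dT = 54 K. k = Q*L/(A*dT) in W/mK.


k = 137*17.2/1000/(6/10000*54) = 72.73 W/mK

72.73


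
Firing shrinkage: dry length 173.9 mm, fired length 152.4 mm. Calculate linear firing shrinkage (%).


FS = (173.9 - 152.4) / 173.9 * 100 = 12.36%

12.36


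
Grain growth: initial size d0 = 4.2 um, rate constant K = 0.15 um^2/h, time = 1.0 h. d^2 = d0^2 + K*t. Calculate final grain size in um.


d^2 = 4.2^2 + 0.15*1.0 = 17.79
d = sqrt(17.79) = 4.22 um

4.22


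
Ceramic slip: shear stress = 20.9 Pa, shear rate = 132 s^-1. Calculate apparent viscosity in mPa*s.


eta = tau/gamma * 1000 = 20.9/132 * 1000 = 158.3 mPa*s

158.3


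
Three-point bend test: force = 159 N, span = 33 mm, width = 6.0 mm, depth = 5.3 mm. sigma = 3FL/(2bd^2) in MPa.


sigma = 3*159*33/(2*6.0*5.3^2) = 46.7 MPa

46.7


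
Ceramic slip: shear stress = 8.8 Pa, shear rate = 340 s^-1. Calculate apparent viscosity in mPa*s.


eta = tau/gamma * 1000 = 8.8/340 * 1000 = 25.9 mPa*s

25.9


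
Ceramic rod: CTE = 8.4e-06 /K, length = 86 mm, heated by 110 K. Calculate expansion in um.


dL = 8.4e-06 * 86 * 110 * 1000 = 79.464 um

79.464


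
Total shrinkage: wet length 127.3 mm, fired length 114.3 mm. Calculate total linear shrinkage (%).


TS = (127.3 - 114.3) / 127.3 * 100 = 10.21%

10.21


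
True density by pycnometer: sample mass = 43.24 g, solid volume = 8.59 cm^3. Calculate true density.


TD = 43.24 / 8.59 = 5.034 g/cm^3

5.034


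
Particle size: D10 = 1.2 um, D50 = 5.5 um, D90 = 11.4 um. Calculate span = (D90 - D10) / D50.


Span = (11.4 - 1.2) / 5.5 = 10.2 / 5.5 = 1.855

1.855


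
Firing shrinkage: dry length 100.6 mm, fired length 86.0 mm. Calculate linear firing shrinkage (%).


FS = (100.6 - 86.0) / 100.6 * 100 = 14.51%

14.51


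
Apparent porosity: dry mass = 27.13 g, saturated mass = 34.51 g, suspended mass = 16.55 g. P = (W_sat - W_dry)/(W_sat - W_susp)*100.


P = (34.51 - 27.13) / (34.51 - 16.55) * 100 = 7.38 / 17.96 * 100 = 41.1%

41.1


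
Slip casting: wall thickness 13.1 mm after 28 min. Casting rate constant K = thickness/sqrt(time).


K = 13.1 / sqrt(28) = 13.1 / 5.2915 = 2.476 mm/min^0.5

2.476


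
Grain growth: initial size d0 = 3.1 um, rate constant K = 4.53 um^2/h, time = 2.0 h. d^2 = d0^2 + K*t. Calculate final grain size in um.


d^2 = 3.1^2 + 4.53*2.0 = 18.67
d = sqrt(18.67) = 4.32 um

4.32


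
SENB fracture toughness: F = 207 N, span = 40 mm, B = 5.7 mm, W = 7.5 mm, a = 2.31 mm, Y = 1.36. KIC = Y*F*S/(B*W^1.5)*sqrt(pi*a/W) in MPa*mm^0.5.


KIC = 1.36*207*40/(5.7*7.5^1.5)*sqrt(pi*2.31/7.5) = 94.61

94.61


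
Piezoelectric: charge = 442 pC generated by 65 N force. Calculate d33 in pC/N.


d33 = 442 / 65 = 6.8 pC/N

6.8


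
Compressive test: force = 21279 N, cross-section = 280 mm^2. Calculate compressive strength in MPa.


CS = 21279 / 280 = 76.0 MPa

76.0


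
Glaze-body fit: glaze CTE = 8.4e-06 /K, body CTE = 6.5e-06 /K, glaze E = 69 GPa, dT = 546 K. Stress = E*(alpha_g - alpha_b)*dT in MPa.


Stress = 69*1000*(8.4e-06 - 6.5e-06)*546 = 71.6 MPa

71.6


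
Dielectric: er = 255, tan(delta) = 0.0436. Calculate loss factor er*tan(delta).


Loss = 255 * 0.0436 = 11.118

11.118


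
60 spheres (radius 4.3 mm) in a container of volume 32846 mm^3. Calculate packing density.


V_sphere = 4/3*pi*4.3^3 = 333.0381 mm^3
Total V = 60*333.0381 = 19982.286 mm^3
PD = 19982.286 / 32846 = 0.608

0.608


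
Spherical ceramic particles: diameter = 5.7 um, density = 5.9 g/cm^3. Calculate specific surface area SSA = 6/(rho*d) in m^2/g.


SSA = 6 / (5.9 * 5.7) = 0.178 m^2/g

0.178


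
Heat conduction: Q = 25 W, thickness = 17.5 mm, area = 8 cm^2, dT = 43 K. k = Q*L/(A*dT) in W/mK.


k = 25*17.5/1000/(8/10000*43) = 12.72 W/mK

12.72


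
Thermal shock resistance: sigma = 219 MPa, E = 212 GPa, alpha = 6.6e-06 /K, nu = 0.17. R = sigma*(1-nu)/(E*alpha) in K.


R = 219*(1-0.17)/(212*1000*6.6e-06) = 130 K

130


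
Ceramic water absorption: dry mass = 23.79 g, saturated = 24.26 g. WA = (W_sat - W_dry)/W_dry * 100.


WA = (24.26 - 23.79) / 23.79 * 100 = 1.98%

1.98


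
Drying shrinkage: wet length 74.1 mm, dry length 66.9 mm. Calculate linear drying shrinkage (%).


DS = (74.1 - 66.9) / 74.1 * 100 = 9.72%

9.72


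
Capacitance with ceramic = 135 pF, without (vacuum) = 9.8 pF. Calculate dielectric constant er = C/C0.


er = 135 / 9.8 = 13.78

13.78


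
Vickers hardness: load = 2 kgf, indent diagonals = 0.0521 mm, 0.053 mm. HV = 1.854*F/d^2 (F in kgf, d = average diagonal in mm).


d_avg = (0.0521+0.053)/2 = 0.05255 mm
HV = 1.854*2/0.05255^2 = 1343

1343


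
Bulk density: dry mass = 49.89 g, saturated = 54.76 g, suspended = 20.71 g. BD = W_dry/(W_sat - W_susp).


BD = 49.89 / (54.76 - 20.71) = 49.89 / 34.05 = 1.465 g/cm^3

1.465


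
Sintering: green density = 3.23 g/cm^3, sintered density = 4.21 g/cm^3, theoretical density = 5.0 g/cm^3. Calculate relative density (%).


Relative = 4.21 / 5.0 * 100 = 84.2%

84.2


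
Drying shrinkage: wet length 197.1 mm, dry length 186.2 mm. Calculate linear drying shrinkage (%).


DS = (197.1 - 186.2) / 197.1 * 100 = 5.53%

5.53


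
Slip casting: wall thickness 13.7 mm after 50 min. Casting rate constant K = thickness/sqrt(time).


K = 13.7 / sqrt(50) = 13.7 / 7.0711 = 1.937 mm/min^0.5

1.937


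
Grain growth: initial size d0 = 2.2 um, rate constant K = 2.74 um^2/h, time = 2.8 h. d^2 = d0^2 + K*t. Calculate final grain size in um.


d^2 = 2.2^2 + 2.74*2.8 = 12.512
d = sqrt(12.512) = 3.54 um

3.54


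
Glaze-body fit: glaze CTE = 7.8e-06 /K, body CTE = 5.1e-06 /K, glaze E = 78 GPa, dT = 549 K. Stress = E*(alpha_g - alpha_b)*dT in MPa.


Stress = 78*1000*(7.8e-06 - 5.1e-06)*549 = 115.6 MPa

115.6


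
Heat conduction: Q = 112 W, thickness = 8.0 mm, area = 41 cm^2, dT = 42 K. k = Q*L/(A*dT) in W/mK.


k = 112*8.0/1000/(41/10000*42) = 5.2 W/mK

5.2


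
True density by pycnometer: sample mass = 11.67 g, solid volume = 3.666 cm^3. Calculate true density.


TD = 11.67 / 3.666 = 3.183 g/cm^3

3.183


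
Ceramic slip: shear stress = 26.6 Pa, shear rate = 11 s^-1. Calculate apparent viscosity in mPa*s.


eta = tau/gamma * 1000 = 26.6/11 * 1000 = 2418.2 mPa*s

2418.2


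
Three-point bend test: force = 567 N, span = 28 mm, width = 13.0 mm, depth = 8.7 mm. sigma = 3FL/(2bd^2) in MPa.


sigma = 3*567*28/(2*13.0*8.7^2) = 24.2 MPa

24.2


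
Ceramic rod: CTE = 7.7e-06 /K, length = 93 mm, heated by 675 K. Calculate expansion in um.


dL = 7.7e-06 * 93 * 675 * 1000 = 483.368 um

483.368


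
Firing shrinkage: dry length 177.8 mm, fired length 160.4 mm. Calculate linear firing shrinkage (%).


FS = (177.8 - 160.4) / 177.8 * 100 = 9.79%

9.79


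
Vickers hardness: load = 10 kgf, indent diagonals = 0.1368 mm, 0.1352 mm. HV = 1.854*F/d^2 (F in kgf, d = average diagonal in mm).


d_avg = (0.1368+0.1352)/2 = 0.136 mm
HV = 1.854*10/0.136^2 = 1002

1002


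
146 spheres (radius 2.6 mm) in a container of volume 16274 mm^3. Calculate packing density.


V_sphere = 4/3*pi*2.6^3 = 73.6222 mm^3
Total V = 146*73.6222 = 10748.8412 mm^3
PD = 10748.8412 / 16274 = 0.66

0.66


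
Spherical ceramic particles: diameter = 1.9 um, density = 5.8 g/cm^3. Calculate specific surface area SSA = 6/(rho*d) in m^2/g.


SSA = 6 / (5.8 * 1.9) = 0.544 m^2/g

0.544


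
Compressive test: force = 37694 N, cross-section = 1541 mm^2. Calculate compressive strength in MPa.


CS = 37694 / 1541 = 24.5 MPa

24.5


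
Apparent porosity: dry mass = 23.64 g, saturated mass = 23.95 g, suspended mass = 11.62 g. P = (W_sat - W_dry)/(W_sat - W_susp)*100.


P = (23.95 - 23.64) / (23.95 - 11.62) * 100 = 0.31 / 12.33 * 100 = 2.5%

2.5


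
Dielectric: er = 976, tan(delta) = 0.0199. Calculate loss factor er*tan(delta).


Loss = 976 * 0.0199 = 19.422

19.422


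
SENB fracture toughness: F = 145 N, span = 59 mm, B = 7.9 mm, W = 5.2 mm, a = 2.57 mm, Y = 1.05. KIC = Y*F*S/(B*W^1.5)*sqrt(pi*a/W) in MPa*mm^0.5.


KIC = 1.05*145*59/(7.9*5.2^1.5)*sqrt(pi*2.57/5.2) = 119.49

119.49


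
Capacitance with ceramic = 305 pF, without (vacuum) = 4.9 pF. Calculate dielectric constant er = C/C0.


er = 305 / 4.9 = 62.24

62.24


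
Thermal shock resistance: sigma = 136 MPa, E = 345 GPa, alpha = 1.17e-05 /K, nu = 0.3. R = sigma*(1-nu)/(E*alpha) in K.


R = 136*(1-0.3)/(345*1000*1.17e-05) = 24 K

24


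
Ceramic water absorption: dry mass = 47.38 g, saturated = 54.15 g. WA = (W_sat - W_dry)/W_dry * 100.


WA = (54.15 - 47.38) / 47.38 * 100 = 14.29%

14.29


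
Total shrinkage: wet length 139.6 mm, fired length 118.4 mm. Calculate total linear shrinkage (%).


TS = (139.6 - 118.4) / 139.6 * 100 = 15.19%

15.19


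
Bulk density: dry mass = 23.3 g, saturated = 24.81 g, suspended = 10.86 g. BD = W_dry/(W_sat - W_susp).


BD = 23.3 / (24.81 - 10.86) = 23.3 / 13.95 = 1.67 g/cm^3

1.67


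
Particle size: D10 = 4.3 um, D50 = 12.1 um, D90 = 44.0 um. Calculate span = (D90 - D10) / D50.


Span = (44.0 - 4.3) / 12.1 = 39.7 / 12.1 = 3.281

3.281


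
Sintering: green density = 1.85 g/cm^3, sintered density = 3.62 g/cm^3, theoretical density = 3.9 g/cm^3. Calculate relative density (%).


Relative = 3.62 / 3.9 * 100 = 92.8%

92.8


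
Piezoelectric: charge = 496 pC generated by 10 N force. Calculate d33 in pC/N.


d33 = 496 / 10 = 49.6 pC/N

49.6


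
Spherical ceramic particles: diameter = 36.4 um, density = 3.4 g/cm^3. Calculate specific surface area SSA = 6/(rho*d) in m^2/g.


SSA = 6 / (3.4 * 36.4) = 0.048 m^2/g

0.048


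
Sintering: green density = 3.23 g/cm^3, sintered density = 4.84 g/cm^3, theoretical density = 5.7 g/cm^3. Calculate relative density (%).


Relative = 4.84 / 5.7 * 100 = 84.9%

84.9


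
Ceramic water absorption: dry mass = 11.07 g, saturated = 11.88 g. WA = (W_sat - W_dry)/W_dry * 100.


WA = (11.88 - 11.07) / 11.07 * 100 = 7.32%

7.32


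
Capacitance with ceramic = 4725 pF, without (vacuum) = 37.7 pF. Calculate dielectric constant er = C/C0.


er = 4725 / 37.7 = 125.33

125.33


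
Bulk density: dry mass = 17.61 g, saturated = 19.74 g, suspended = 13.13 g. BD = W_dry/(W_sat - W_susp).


BD = 17.61 / (19.74 - 13.13) = 17.61 / 6.61 = 2.664 g/cm^3

2.664


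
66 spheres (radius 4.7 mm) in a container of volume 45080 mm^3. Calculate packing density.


V_sphere = 4/3*pi*4.7^3 = 434.8928 mm^3
Total V = 66*434.8928 = 28702.9248 mm^3
PD = 28702.9248 / 45080 = 0.637

0.637


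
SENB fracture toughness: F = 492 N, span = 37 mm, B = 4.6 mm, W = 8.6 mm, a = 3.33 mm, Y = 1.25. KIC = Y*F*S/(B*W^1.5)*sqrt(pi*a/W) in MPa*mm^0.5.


KIC = 1.25*492*37/(4.6*8.6^1.5)*sqrt(pi*3.33/8.6) = 216.33

216.33


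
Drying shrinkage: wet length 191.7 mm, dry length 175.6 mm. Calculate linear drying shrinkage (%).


DS = (191.7 - 175.6) / 191.7 * 100 = 8.4%

8.4


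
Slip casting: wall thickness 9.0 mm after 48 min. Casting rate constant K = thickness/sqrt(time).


K = 9.0 / sqrt(48) = 9.0 / 6.9282 = 1.299 mm/min^0.5

1.299


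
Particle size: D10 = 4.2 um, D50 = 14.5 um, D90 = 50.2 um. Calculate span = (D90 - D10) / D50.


Span = (50.2 - 4.2) / 14.5 = 46.0 / 14.5 = 3.172

3.172


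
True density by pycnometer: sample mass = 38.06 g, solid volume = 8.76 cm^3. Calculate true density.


TD = 38.06 / 8.76 = 4.345 g/cm^3

4.345


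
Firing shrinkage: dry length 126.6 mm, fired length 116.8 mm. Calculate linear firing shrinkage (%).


FS = (126.6 - 116.8) / 126.6 * 100 = 7.74%

7.74


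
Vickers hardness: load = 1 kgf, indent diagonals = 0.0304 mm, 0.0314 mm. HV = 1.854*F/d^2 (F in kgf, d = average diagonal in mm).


d_avg = (0.0304+0.0314)/2 = 0.0309 mm
HV = 1.854*1/0.0309^2 = 1942

1942


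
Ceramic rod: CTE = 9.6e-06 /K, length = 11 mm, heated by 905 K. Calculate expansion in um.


dL = 9.6e-06 * 11 * 905 * 1000 = 95.568 um

95.568


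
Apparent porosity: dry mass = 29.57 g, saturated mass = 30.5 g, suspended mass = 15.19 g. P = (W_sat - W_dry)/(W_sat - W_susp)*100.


P = (30.5 - 29.57) / (30.5 - 15.19) * 100 = 0.93 / 15.31 * 100 = 6.1%

6.1


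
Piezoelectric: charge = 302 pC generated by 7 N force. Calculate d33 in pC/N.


d33 = 302 / 7 = 43.1 pC/N

43.1


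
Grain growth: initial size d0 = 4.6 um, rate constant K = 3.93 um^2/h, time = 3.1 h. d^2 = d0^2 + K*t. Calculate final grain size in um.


d^2 = 4.6^2 + 3.93*3.1 = 33.343
d = sqrt(33.343) = 5.77 um

5.77


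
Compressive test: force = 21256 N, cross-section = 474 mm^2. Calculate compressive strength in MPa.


CS = 21256 / 474 = 44.8 MPa

44.8


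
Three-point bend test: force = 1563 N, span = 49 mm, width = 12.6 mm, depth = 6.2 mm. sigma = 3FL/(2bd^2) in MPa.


sigma = 3*1563*49/(2*12.6*6.2^2) = 237.2 MPa

237.2


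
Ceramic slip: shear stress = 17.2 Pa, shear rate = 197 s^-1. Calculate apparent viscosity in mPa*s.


eta = tau/gamma * 1000 = 17.2/197 * 1000 = 87.3 mPa*s

87.3


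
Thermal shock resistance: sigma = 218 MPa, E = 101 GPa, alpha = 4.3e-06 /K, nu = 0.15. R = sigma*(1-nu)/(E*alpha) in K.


R = 218*(1-0.15)/(101*1000*4.3e-06) = 427 K

427


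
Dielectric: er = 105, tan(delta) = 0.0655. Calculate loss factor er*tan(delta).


Loss = 105 * 0.0655 = 6.878

6.878


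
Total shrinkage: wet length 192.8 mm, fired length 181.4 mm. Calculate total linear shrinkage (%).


TS = (192.8 - 181.4) / 192.8 * 100 = 5.91%

5.91


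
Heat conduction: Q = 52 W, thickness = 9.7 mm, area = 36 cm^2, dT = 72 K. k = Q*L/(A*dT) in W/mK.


k = 52*9.7/1000/(36/10000*72) = 1.95 W/mK

1.95


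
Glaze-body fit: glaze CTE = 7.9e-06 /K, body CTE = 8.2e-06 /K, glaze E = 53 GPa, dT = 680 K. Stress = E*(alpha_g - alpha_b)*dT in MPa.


Stress = 53*1000*(7.9e-06 - 8.2e-06)*680 = -10.8 MPa

-10.8


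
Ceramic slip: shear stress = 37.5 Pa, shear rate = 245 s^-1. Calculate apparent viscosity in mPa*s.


eta = tau/gamma * 1000 = 37.5/245 * 1000 = 153.1 mPa*s

153.1


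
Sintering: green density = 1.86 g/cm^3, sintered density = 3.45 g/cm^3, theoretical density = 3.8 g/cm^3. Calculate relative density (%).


Relative = 3.45 / 3.8 * 100 = 90.8%

90.8


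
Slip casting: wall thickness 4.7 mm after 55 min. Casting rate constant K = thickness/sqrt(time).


K = 4.7 / sqrt(55) = 4.7 / 7.4162 = 0.634 mm/min^0.5

0.634


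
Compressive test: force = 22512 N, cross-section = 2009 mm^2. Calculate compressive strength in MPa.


CS = 22512 / 2009 = 11.2 MPa

11.2


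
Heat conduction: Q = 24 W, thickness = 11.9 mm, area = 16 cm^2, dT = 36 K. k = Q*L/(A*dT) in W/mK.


k = 24*11.9/1000/(16/10000*36) = 4.96 W/mK

4.96


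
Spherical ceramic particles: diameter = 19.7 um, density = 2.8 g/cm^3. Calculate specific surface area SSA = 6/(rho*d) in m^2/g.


SSA = 6 / (2.8 * 19.7) = 0.109 m^2/g

0.109


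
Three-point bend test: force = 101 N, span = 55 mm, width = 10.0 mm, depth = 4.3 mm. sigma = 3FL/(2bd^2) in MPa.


sigma = 3*101*55/(2*10.0*4.3^2) = 45.1 MPa

45.1


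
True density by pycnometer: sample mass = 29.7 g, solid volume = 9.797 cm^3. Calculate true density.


TD = 29.7 / 9.797 = 3.032 g/cm^3

3.032


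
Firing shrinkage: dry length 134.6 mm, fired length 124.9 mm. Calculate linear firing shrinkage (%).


FS = (134.6 - 124.9) / 134.6 * 100 = 7.21%

7.21


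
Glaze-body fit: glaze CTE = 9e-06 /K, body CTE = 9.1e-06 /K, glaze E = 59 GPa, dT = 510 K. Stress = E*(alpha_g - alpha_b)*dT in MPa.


Stress = 59*1000*(9e-06 - 9.1e-06)*510 = -3.0 MPa

-3.0


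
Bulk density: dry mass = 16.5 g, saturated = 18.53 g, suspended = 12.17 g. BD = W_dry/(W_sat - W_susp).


BD = 16.5 / (18.53 - 12.17) = 16.5 / 6.36 = 2.594 g/cm^3

2.594


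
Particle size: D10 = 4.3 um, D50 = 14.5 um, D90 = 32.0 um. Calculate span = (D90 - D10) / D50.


Span = (32.0 - 4.3) / 14.5 = 27.7 / 14.5 = 1.91

1.91


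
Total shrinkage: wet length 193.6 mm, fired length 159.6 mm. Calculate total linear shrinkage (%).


TS = (193.6 - 159.6) / 193.6 * 100 = 17.56%

17.56


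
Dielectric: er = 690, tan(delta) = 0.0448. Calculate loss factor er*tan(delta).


Loss = 690 * 0.0448 = 30.912

30.912


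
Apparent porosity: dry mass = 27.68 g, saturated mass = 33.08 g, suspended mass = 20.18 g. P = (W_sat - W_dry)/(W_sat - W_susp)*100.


P = (33.08 - 27.68) / (33.08 - 20.18) * 100 = 5.4 / 12.9 * 100 = 41.9%

41.9


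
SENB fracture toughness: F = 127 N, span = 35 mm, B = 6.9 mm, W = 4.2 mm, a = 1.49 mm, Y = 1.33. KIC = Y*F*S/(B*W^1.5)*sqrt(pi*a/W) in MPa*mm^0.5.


KIC = 1.33*127*35/(6.9*4.2^1.5)*sqrt(pi*1.49/4.2) = 105.09

105.09


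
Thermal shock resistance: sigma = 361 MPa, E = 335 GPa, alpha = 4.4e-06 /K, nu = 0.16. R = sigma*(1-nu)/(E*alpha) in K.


R = 361*(1-0.16)/(335*1000*4.4e-06) = 206 K

206


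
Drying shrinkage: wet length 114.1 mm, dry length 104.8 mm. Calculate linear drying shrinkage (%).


DS = (114.1 - 104.8) / 114.1 * 100 = 8.15%

8.15


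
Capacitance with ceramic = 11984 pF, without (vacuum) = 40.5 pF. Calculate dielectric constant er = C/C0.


er = 11984 / 40.5 = 295.9

295.9


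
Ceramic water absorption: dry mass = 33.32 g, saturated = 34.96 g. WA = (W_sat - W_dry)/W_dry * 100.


WA = (34.96 - 33.32) / 33.32 * 100 = 4.92%

4.92


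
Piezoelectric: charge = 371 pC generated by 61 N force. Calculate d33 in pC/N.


d33 = 371 / 61 = 6.1 pC/N

6.1


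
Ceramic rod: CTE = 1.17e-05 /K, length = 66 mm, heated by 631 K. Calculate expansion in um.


dL = 1.17e-05 * 66 * 631 * 1000 = 487.258 um

487.258


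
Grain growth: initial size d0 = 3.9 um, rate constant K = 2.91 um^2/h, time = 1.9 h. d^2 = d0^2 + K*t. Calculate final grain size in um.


d^2 = 3.9^2 + 2.91*1.9 = 20.739
d = sqrt(20.739) = 4.55 um

4.55


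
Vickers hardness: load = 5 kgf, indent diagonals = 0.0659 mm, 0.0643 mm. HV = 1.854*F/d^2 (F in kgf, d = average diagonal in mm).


d_avg = (0.0659+0.0643)/2 = 0.0651 mm
HV = 1.854*5/0.0651^2 = 2187

2187


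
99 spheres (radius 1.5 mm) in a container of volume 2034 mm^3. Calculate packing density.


V_sphere = 4/3*pi*1.5^3 = 14.1372 mm^3
Total V = 99*14.1372 = 1399.5828 mm^3
PD = 1399.5828 / 2034 = 0.688

0.688


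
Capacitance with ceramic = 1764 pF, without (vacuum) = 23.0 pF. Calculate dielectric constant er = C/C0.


er = 1764 / 23.0 = 76.7

76.7


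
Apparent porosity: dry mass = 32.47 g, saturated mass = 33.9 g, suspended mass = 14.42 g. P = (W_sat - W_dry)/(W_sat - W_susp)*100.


P = (33.9 - 32.47) / (33.9 - 14.42) * 100 = 1.43 / 19.48 * 100 = 7.3%

7.3


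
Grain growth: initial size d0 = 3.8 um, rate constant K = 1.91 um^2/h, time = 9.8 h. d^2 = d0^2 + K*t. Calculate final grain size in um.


d^2 = 3.8^2 + 1.91*9.8 = 33.158
d = sqrt(33.158) = 5.76 um

5.76


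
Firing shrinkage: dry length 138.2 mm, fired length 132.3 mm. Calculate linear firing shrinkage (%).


FS = (138.2 - 132.3) / 138.2 * 100 = 4.27%

4.27


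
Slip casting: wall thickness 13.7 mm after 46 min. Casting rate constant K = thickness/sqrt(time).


K = 13.7 / sqrt(46) = 13.7 / 6.7823 = 2.02 mm/min^0.5

2.02


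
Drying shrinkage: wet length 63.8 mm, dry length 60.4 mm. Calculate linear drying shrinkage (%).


DS = (63.8 - 60.4) / 63.8 * 100 = 5.33%

5.33


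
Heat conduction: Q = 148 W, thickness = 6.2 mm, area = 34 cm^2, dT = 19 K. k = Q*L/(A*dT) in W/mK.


k = 148*6.2/1000/(34/10000*19) = 14.2 W/mK

14.2


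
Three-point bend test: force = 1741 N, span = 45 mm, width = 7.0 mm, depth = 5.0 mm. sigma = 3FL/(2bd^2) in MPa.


sigma = 3*1741*45/(2*7.0*5.0^2) = 671.5 MPa

671.5


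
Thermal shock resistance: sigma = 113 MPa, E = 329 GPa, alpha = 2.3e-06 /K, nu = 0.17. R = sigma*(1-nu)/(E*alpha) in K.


R = 113*(1-0.17)/(329*1000*2.3e-06) = 124 K

124


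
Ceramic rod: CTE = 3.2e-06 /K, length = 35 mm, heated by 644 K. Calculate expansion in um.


dL = 3.2e-06 * 35 * 644 * 1000 = 72.128 um

72.128


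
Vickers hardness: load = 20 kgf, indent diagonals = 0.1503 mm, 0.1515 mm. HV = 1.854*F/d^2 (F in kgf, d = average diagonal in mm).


d_avg = (0.1503+0.1515)/2 = 0.1509 mm
HV = 1.854*20/0.1509^2 = 1628

1628


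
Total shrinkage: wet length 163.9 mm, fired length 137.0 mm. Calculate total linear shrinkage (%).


TS = (163.9 - 137.0) / 163.9 * 100 = 16.41%

16.41


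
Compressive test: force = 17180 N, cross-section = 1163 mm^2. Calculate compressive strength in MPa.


CS = 17180 / 1163 = 14.8 MPa

14.8


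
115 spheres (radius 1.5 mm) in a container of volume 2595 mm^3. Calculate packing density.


V_sphere = 4/3*pi*1.5^3 = 14.1372 mm^3
Total V = 115*14.1372 = 1625.778 mm^3
PD = 1625.778 / 2595 = 0.627

0.627


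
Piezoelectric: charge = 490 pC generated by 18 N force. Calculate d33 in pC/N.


d33 = 490 / 18 = 27.2 pC/N

27.2


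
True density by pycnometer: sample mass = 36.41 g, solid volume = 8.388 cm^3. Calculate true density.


TD = 36.41 / 8.388 = 4.341 g/cm^3

4.341


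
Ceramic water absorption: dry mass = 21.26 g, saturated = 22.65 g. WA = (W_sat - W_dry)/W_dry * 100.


WA = (22.65 - 21.26) / 21.26 * 100 = 6.54%

6.54


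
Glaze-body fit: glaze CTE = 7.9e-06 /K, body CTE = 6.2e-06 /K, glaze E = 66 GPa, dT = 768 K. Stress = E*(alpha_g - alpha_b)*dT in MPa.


Stress = 66*1000*(7.9e-06 - 6.2e-06)*768 = 86.2 MPa

86.2


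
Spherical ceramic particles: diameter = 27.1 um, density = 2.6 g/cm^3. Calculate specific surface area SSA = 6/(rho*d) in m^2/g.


SSA = 6 / (2.6 * 27.1) = 0.085 m^2/g

0.085


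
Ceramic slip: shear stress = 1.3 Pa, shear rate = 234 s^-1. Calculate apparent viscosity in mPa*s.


eta = tau/gamma * 1000 = 1.3/234 * 1000 = 5.6 mPa*s

5.6


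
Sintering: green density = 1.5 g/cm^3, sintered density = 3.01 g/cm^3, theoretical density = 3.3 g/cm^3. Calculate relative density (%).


Relative = 3.01 / 3.3 * 100 = 91.2%

91.2


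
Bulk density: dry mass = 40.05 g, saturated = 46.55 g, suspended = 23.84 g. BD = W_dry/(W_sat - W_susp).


BD = 40.05 / (46.55 - 23.84) = 40.05 / 22.71 = 1.764 g/cm^3

1.764


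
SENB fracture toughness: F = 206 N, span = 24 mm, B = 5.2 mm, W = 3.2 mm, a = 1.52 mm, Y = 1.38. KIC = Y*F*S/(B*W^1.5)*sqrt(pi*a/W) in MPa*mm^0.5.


KIC = 1.38*206*24/(5.2*3.2^1.5)*sqrt(pi*1.52/3.2) = 280.0

280.0


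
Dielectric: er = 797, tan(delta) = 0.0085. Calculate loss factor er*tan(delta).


Loss = 797 * 0.0085 = 6.775

6.775


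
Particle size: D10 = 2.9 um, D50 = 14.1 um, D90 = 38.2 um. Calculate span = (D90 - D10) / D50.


Span = (38.2 - 2.9) / 14.1 = 35.3 / 14.1 = 2.504

2.504


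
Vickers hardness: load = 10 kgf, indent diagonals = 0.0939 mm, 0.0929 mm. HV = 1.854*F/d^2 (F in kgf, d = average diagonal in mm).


d_avg = (0.0939+0.0929)/2 = 0.0934 mm
HV = 1.854*10/0.0934^2 = 2125

2125


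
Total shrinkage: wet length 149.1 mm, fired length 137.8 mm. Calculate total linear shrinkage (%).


TS = (149.1 - 137.8) / 149.1 * 100 = 7.58%

7.58


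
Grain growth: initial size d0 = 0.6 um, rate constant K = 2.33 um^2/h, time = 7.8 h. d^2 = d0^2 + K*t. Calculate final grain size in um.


d^2 = 0.6^2 + 2.33*7.8 = 18.534
d = sqrt(18.534) = 4.31 um

4.31


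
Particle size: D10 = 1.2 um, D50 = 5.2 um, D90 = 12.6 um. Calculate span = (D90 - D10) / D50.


Span = (12.6 - 1.2) / 5.2 = 11.4 / 5.2 = 2.192

2.192


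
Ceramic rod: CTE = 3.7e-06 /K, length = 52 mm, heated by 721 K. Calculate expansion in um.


dL = 3.7e-06 * 52 * 721 * 1000 = 138.72 um

138.72


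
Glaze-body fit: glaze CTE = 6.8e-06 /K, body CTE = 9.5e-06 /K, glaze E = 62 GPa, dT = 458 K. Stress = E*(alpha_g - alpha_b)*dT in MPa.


Stress = 62*1000*(6.8e-06 - 9.5e-06)*458 = -76.7 MPa

-76.7


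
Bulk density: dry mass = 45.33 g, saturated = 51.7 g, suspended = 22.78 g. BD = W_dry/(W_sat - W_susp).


BD = 45.33 / (51.7 - 22.78) = 45.33 / 28.92 = 1.567 g/cm^3

1.567


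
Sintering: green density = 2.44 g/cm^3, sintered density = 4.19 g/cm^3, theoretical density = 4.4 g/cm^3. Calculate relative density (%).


Relative = 4.19 / 4.4 * 100 = 95.2%

95.2


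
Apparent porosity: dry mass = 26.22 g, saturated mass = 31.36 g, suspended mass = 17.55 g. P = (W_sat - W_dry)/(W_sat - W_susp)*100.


P = (31.36 - 26.22) / (31.36 - 17.55) * 100 = 5.14 / 13.81 * 100 = 37.2%

37.2


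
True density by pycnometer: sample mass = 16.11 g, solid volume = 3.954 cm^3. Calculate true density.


TD = 16.11 / 3.954 = 4.074 g/cm^3

4.074


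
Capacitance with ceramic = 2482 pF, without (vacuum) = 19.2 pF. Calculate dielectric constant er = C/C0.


er = 2482 / 19.2 = 129.27

129.27


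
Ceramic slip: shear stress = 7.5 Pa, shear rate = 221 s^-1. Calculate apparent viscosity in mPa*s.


eta = tau/gamma * 1000 = 7.5/221 * 1000 = 33.9 mPa*s

33.9


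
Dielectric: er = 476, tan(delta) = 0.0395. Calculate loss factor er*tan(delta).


Loss = 476 * 0.0395 = 18.802

18.802


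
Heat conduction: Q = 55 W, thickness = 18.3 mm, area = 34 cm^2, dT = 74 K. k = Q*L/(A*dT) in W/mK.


k = 55*18.3/1000/(34/10000*74) = 4.0 W/mK

4.0


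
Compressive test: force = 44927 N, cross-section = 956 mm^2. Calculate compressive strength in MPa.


CS = 44927 / 956 = 47.0 MPa

47.0


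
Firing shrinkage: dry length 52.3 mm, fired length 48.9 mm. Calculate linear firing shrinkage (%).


FS = (52.3 - 48.9) / 52.3 * 100 = 6.5%

6.5


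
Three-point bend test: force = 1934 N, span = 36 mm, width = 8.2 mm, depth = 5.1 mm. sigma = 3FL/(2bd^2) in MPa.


sigma = 3*1934*36/(2*8.2*5.1^2) = 489.7 MPa

489.7


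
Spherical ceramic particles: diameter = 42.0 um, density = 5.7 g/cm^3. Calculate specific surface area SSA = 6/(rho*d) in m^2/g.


SSA = 6 / (5.7 * 42.0) = 0.025 m^2/g

0.025


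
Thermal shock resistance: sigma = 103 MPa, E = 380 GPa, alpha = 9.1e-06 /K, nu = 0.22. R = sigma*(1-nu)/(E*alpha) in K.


R = 103*(1-0.22)/(380*1000*9.1e-06) = 23 K

23


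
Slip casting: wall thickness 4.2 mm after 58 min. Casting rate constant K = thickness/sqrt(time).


K = 4.2 / sqrt(58) = 4.2 / 7.6158 = 0.551 mm/min^0.5

0.551


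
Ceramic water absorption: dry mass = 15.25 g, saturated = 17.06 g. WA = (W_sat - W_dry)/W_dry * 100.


WA = (17.06 - 15.25) / 15.25 * 100 = 11.87%

11.87


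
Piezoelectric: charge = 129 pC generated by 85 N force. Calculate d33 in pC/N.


d33 = 129 / 85 = 1.5 pC/N

1.5


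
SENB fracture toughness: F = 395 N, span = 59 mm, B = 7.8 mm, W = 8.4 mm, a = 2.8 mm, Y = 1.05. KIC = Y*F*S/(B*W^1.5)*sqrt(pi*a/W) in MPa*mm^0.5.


KIC = 1.05*395*59/(7.8*8.4^1.5)*sqrt(pi*2.8/8.4) = 131.87

131.87


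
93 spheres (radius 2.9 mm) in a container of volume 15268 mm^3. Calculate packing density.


V_sphere = 4/3*pi*2.9^3 = 102.1604 mm^3
Total V = 93*102.1604 = 9500.9172 mm^3
PD = 9500.9172 / 15268 = 0.622

0.622


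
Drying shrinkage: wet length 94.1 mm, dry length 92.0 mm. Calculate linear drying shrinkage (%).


DS = (94.1 - 92.0) / 94.1 * 100 = 2.23%

2.23


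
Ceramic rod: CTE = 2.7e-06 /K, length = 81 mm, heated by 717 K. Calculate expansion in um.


dL = 2.7e-06 * 81 * 717 * 1000 = 156.808 um

156.808


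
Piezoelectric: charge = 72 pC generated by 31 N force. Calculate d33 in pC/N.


d33 = 72 / 31 = 2.3 pC/N

2.3


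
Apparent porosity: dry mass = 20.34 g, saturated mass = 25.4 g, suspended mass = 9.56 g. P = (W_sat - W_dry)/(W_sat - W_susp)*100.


P = (25.4 - 20.34) / (25.4 - 9.56) * 100 = 5.06 / 15.84 * 100 = 31.9%

31.9


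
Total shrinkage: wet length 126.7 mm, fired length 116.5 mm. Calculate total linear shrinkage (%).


TS = (126.7 - 116.5) / 126.7 * 100 = 8.05%

8.05


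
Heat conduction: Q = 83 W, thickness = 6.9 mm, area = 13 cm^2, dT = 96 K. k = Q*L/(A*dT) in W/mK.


k = 83*6.9/1000/(13/10000*96) = 4.59 W/mK

4.59


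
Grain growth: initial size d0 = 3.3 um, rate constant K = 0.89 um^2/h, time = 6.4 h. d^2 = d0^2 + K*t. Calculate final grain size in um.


d^2 = 3.3^2 + 0.89*6.4 = 16.586
d = sqrt(16.586) = 4.07 um

4.07


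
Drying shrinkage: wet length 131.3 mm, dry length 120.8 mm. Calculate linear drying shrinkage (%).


DS = (131.3 - 120.8) / 131.3 * 100 = 8.0%

8.0


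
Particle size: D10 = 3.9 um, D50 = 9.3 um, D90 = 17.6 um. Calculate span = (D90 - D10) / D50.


Span = (17.6 - 3.9) / 9.3 = 13.7 / 9.3 = 1.473

1.473


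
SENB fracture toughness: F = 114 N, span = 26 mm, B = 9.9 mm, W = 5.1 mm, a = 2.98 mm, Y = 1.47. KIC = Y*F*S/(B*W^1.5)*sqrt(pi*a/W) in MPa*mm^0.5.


KIC = 1.47*114*26/(9.9*5.1^1.5)*sqrt(pi*2.98/5.1) = 51.77

51.77


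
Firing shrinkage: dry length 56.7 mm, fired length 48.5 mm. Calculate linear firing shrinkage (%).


FS = (56.7 - 48.5) / 56.7 * 100 = 14.46%

14.46


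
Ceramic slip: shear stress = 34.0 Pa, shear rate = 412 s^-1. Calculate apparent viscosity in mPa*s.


eta = tau/gamma * 1000 = 34.0/412 * 1000 = 82.5 mPa*s

82.5


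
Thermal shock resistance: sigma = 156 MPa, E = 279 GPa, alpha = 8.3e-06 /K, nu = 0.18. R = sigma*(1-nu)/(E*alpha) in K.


R = 156*(1-0.18)/(279*1000*8.3e-06) = 55 K

55


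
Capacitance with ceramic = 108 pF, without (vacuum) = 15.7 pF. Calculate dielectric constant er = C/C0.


er = 108 / 15.7 = 6.88

6.88


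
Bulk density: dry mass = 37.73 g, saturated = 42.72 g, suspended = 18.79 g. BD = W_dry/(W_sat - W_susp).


BD = 37.73 / (42.72 - 18.79) = 37.73 / 23.93 = 1.577 g/cm^3

1.577


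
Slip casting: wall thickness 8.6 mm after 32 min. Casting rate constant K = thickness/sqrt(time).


K = 8.6 / sqrt(32) = 8.6 / 5.6569 = 1.52 mm/min^0.5

1.52


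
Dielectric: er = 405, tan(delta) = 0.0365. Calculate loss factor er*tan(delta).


Loss = 405 * 0.0365 = 14.783

14.783


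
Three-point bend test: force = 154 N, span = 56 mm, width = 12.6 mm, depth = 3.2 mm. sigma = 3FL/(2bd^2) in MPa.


sigma = 3*154*56/(2*12.6*3.2^2) = 100.3 MPa

100.3


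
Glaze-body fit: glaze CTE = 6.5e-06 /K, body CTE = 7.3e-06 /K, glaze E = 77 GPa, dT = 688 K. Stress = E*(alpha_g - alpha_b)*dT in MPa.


Stress = 77*1000*(6.5e-06 - 7.3e-06)*688 = -42.4 MPa

-42.4


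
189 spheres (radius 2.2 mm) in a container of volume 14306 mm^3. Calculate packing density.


V_sphere = 4/3*pi*2.2^3 = 44.6022 mm^3
Total V = 189*44.6022 = 8429.8158 mm^3
PD = 8429.8158 / 14306 = 0.589

0.589


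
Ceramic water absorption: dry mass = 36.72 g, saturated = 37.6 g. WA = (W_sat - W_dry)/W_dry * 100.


WA = (37.6 - 36.72) / 36.72 * 100 = 2.4%

2.4


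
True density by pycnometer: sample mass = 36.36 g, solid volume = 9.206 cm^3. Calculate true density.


TD = 36.36 / 9.206 = 3.95 g/cm^3

3.95


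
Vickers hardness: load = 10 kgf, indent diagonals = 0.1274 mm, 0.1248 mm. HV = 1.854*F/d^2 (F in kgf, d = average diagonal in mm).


d_avg = (0.1274+0.1248)/2 = 0.1261 mm
HV = 1.854*10/0.1261^2 = 1166

1166


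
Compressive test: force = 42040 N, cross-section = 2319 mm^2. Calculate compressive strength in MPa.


CS = 42040 / 2319 = 18.1 MPa

18.1
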